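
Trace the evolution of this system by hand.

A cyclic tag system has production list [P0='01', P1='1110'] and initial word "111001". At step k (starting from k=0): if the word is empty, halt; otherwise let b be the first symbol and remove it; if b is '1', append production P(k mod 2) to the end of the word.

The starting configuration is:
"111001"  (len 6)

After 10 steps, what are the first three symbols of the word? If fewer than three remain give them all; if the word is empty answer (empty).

t=0: "111001"  (len 6)
t=1: "1100101"  (len 7)
t=2: "1001011110"  (len 10)
t=3: "00101111001"  (len 11)
t=4: "0101111001"  (len 10)
t=5: "101111001"  (len 9)
t=6: "011110011110"  (len 12)
t=7: "11110011110"  (len 11)
t=8: "11100111101110"  (len 14)
t=9: "110011110111001"  (len 15)
t=10: "100111101110011110"  (len 18)

100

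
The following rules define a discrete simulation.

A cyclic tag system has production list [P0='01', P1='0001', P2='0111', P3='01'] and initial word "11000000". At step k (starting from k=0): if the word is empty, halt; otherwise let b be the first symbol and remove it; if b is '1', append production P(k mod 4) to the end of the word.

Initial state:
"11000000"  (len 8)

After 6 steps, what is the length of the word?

8

k=0  "11000000"  (len 8)
k=1  "100000001"  (len 9)
k=2  "000000010001"  (len 12)
k=3  "00000010001"  (len 11)
k=4  "0000010001"  (len 10)
k=5  "000010001"  (len 9)
k=6  "00010001"  (len 8)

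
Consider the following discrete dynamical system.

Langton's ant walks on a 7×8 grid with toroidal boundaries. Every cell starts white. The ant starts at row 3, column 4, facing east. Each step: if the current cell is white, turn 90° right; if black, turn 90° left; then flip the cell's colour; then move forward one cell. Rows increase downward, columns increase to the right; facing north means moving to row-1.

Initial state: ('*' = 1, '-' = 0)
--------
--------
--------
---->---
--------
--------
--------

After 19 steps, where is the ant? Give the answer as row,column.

1,3

[0] --------
--------
--------
---->---
--------
--------
--------
[1] --------
--------
--------
----*---
----v---
--------
--------
[2] --------
--------
--------
----*---
---<*---
--------
--------
[3] --------
--------
--------
---^*---
---**---
--------
--------
[4] --------
--------
--------
---*>---
---**---
--------
--------
[5] --------
--------
----^---
---*----
---**---
--------
--------
[6] --------
--------
----*>--
---*----
---**---
--------
--------
[7] --------
--------
----**--
---*-v--
---**---
--------
--------
[8] --------
--------
----**--
---*<*--
---**---
--------
--------
[9] --------
--------
----^*--
---***--
---**---
--------
--------
[10] --------
--------
---<-*--
---***--
---**---
--------
--------
[11] --------
---^----
---*-*--
---***--
---**---
--------
--------
[12] --------
---*>---
---*-*--
---***--
---**---
--------
--------
[13] --------
---**---
---*v*--
---***--
---**---
--------
--------
[14] --------
---**---
---<**--
---***--
---**---
--------
--------
[15] --------
---**---
----**--
---v**--
---**---
--------
--------
[16] --------
---**---
----**--
---->*--
---**---
--------
--------
[17] --------
---**---
----^*--
-----*--
---**---
--------
--------
[18] --------
---**---
---<-*--
-----*--
---**---
--------
--------
[19] --------
---^*---
---*-*--
-----*--
---**---
--------
--------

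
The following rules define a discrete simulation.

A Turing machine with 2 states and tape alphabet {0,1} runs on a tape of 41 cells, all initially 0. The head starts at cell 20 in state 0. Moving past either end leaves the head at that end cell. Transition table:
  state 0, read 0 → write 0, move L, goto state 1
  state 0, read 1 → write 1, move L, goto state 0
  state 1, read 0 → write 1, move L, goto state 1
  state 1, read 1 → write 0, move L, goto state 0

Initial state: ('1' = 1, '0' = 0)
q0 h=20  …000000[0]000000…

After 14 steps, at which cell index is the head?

6

0) q0 h=20  …000000[0]000000…
1) q1 h=19  …000000[0]000000…
2) q1 h=18  …000000[0]100000…
3) q1 h=17  …000000[0]110000…
4) q1 h=16  …000000[0]111000…
5) q1 h=15  …000000[0]111100…
6) q1 h=14  …000000[0]111110…
7) q1 h=13  …000000[0]111111…
8) q1 h=12  …000000[0]111111…
9) q1 h=11  …000000[0]111111…
10) q1 h=10  …000000[0]111111…
11) q1 h= 9  …000000[0]111111…
12) q1 h= 8  …000000[0]111111…
13) q1 h= 7  …000000[0]111111…
14) q1 h= 6  |000000[0]111111…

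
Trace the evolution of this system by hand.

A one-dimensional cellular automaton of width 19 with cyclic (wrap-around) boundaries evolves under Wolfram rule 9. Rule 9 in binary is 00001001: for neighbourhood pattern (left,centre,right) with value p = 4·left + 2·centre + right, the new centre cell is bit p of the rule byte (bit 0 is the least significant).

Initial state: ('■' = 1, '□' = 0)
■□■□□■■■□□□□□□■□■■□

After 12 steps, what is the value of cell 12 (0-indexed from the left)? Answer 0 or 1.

t=0: ■□■□□■■■□□□□□□■□■■□
t=1: □□□□□■□□□■■■■□□□■□□
t=2: ■■■■□□□■□■□□□□■□□□■
t=3: □□□□□■□□□□□■■□□□■□■
t=4: □■■■□□□■■■□■□□■□□□□
t=5: □■□□□■□■□□□□□□□□■■■
t=6: □□□■□□□□□■■■■■■□■□□
t=7: ■■□□□■■■□■□□□□□□□□■
t=8: □□□■□■□□□□□■■■■■■□■
t=9: □■□□□□□■■■□■□□□□□□□
t=10: □□□■■■□■□□□□□■■■■■■
t=11: □■□■□□□□□■■■□■□□□□□
t=12: □□□□□■■■□■□□□□□■■■■

0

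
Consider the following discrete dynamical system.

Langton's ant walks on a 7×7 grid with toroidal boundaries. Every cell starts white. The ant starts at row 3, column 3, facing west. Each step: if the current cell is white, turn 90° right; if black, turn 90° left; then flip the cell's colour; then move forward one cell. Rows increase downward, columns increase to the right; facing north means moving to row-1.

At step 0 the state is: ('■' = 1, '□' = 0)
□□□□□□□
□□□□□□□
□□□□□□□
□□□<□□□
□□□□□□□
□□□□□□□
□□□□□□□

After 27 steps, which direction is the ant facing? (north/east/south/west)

south

k=0  □□□□□□□
□□□□□□□
□□□□□□□
□□□<□□□
□□□□□□□
□□□□□□□
□□□□□□□
k=1  □□□□□□□
□□□□□□□
□□□^□□□
□□□■□□□
□□□□□□□
□□□□□□□
□□□□□□□
k=2  □□□□□□□
□□□□□□□
□□□■>□□
□□□■□□□
□□□□□□□
□□□□□□□
□□□□□□□
k=3  □□□□□□□
□□□□□□□
□□□■■□□
□□□■v□□
□□□□□□□
□□□□□□□
□□□□□□□
k=4  □□□□□□□
□□□□□□□
□□□■■□□
□□□<■□□
□□□□□□□
□□□□□□□
□□□□□□□
k=5  □□□□□□□
□□□□□□□
□□□■■□□
□□□□■□□
□□□v□□□
□□□□□□□
□□□□□□□
k=6  □□□□□□□
□□□□□□□
□□□■■□□
□□□□■□□
□□<■□□□
□□□□□□□
□□□□□□□
k=7  □□□□□□□
□□□□□□□
□□□■■□□
□□^□■□□
□□■■□□□
□□□□□□□
□□□□□□□
k=8  □□□□□□□
□□□□□□□
□□□■■□□
□□■>■□□
□□■■□□□
□□□□□□□
□□□□□□□
k=9  □□□□□□□
□□□□□□□
□□□■■□□
□□■■■□□
□□■v□□□
□□□□□□□
□□□□□□□
k=10  □□□□□□□
□□□□□□□
□□□■■□□
□□■■■□□
□□■□>□□
□□□□□□□
□□□□□□□
k=11  □□□□□□□
□□□□□□□
□□□■■□□
□□■■■□□
□□■□■□□
□□□□v□□
□□□□□□□
k=12  □□□□□□□
□□□□□□□
□□□■■□□
□□■■■□□
□□■□■□□
□□□<■□□
□□□□□□□
k=13  □□□□□□□
□□□□□□□
□□□■■□□
□□■■■□□
□□■^■□□
□□□■■□□
□□□□□□□
k=14  □□□□□□□
□□□□□□□
□□□■■□□
□□■■■□□
□□■■>□□
□□□■■□□
□□□□□□□
k=15  □□□□□□□
□□□□□□□
□□□■■□□
□□■■^□□
□□■■□□□
□□□■■□□
□□□□□□□
k=16  □□□□□□□
□□□□□□□
□□□■■□□
□□■<□□□
□□■■□□□
□□□■■□□
□□□□□□□
k=17  □□□□□□□
□□□□□□□
□□□■■□□
□□■□□□□
□□■v□□□
□□□■■□□
□□□□□□□
k=18  □□□□□□□
□□□□□□□
□□□■■□□
□□■□□□□
□□■□>□□
□□□■■□□
□□□□□□□
k=19  □□□□□□□
□□□□□□□
□□□■■□□
□□■□□□□
□□■□■□□
□□□■v□□
□□□□□□□
k=20  □□□□□□□
□□□□□□□
□□□■■□□
□□■□□□□
□□■□■□□
□□□■□>□
□□□□□□□
k=21  □□□□□□□
□□□□□□□
□□□■■□□
□□■□□□□
□□■□■□□
□□□■□■□
□□□□□v□
k=22  □□□□□□□
□□□□□□□
□□□■■□□
□□■□□□□
□□■□■□□
□□□■□■□
□□□□<■□
k=23  □□□□□□□
□□□□□□□
□□□■■□□
□□■□□□□
□□■□■□□
□□□■^■□
□□□□■■□
k=24  □□□□□□□
□□□□□□□
□□□■■□□
□□■□□□□
□□■□■□□
□□□■■>□
□□□□■■□
k=25  □□□□□□□
□□□□□□□
□□□■■□□
□□■□□□□
□□■□■^□
□□□■■□□
□□□□■■□
k=26  □□□□□□□
□□□□□□□
□□□■■□□
□□■□□□□
□□■□■■>
□□□■■□□
□□□□■■□
k=27  □□□□□□□
□□□□□□□
□□□■■□□
□□■□□□□
□□■□■■■
□□□■■□v
□□□□■■□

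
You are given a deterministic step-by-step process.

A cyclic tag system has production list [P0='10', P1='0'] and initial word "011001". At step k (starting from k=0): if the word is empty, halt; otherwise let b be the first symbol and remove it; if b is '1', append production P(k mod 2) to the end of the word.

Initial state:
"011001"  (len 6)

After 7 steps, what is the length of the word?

3

step 0: "011001"  (len 6)
step 1: "11001"  (len 5)
step 2: "10010"  (len 5)
step 3: "001010"  (len 6)
step 4: "01010"  (len 5)
step 5: "1010"  (len 4)
step 6: "0100"  (len 4)
step 7: "100"  (len 3)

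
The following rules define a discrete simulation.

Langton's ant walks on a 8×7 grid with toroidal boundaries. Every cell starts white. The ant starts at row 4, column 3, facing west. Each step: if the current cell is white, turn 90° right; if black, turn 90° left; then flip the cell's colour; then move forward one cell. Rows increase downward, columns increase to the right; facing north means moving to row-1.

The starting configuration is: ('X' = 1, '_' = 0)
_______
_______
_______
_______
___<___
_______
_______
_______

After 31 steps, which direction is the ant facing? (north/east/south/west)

south

[0] _______
_______
_______
_______
___<___
_______
_______
_______
[1] _______
_______
_______
___^___
___X___
_______
_______
_______
[2] _______
_______
_______
___X>__
___X___
_______
_______
_______
[3] _______
_______
_______
___XX__
___Xv__
_______
_______
_______
[4] _______
_______
_______
___XX__
___<X__
_______
_______
_______
[5] _______
_______
_______
___XX__
____X__
___v___
_______
_______
[6] _______
_______
_______
___XX__
____X__
__<X___
_______
_______
[7] _______
_______
_______
___XX__
__^_X__
__XX___
_______
_______
[8] _______
_______
_______
___XX__
__X>X__
__XX___
_______
_______
[9] _______
_______
_______
___XX__
__XXX__
__Xv___
_______
_______
[10] _______
_______
_______
___XX__
__XXX__
__X_>__
_______
_______
[11] _______
_______
_______
___XX__
__XXX__
__X_X__
____v__
_______
[12] _______
_______
_______
___XX__
__XXX__
__X_X__
___<X__
_______
[13] _______
_______
_______
___XX__
__XXX__
__X^X__
___XX__
_______
[14] _______
_______
_______
___XX__
__XXX__
__XX>__
___XX__
_______
[15] _______
_______
_______
___XX__
__XX^__
__XX___
___XX__
_______
[16] _______
_______
_______
___XX__
__X<___
__XX___
___XX__
_______
[17] _______
_______
_______
___XX__
__X____
__Xv___
___XX__
_______
[18] _______
_______
_______
___XX__
__X____
__X_>__
___XX__
_______
[19] _______
_______
_______
___XX__
__X____
__X_X__
___Xv__
_______
[20] _______
_______
_______
___XX__
__X____
__X_X__
___X_>_
_______
[21] _______
_______
_______
___XX__
__X____
__X_X__
___X_X_
_____v_
[22] _______
_______
_______
___XX__
__X____
__X_X__
___X_X_
____<X_
[23] _______
_______
_______
___XX__
__X____
__X_X__
___X^X_
____XX_
[24] _______
_______
_______
___XX__
__X____
__X_X__
___XX>_
____XX_
[25] _______
_______
_______
___XX__
__X____
__X_X^_
___XX__
____XX_
[26] _______
_______
_______
___XX__
__X____
__X_XX>
___XX__
____XX_
[27] _______
_______
_______
___XX__
__X____
__X_XXX
___XX_v
____XX_
[28] _______
_______
_______
___XX__
__X____
__X_XXX
___XX<X
____XX_
[29] _______
_______
_______
___XX__
__X____
__X_X^X
___XXXX
____XX_
[30] _______
_______
_______
___XX__
__X____
__X_<_X
___XXXX
____XX_
[31] _______
_______
_______
___XX__
__X____
__X___X
___XvXX
____XX_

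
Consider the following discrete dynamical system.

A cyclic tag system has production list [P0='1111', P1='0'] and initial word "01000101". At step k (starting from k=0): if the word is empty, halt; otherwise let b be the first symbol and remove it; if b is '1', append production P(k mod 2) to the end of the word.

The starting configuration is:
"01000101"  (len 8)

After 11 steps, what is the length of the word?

[0] "01000101"  (len 8)
[1] "1000101"  (len 7)
[2] "0001010"  (len 7)
[3] "001010"  (len 6)
[4] "01010"  (len 5)
[5] "1010"  (len 4)
[6] "0100"  (len 4)
[7] "100"  (len 3)
[8] "000"  (len 3)
[9] "00"  (len 2)
[10] "0"  (len 1)
[11] (halted — word empty)

0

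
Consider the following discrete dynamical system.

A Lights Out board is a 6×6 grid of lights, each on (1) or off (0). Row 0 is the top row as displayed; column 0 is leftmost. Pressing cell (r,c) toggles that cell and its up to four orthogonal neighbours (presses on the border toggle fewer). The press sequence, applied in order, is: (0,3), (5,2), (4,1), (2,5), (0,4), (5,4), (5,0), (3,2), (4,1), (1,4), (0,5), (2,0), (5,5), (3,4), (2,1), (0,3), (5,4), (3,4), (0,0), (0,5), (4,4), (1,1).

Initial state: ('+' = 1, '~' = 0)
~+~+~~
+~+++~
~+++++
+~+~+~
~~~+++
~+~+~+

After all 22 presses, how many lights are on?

14

t=0: ~+~+~~
+~+++~
~+++++
+~+~+~
~~~+++
~+~+~+
t=1: ~++~+~
+~+~+~
~+++++
+~+~+~
~~~+++
~+~+~+
t=2: ~++~+~
+~+~+~
~+++++
+~+~+~
~~++++
~~+~~+
t=3: ~++~+~
+~+~+~
~+++++
+++~+~
++~+++
~++~~+
t=4: ~++~+~
+~+~++
~+++~~
+++~++
++~+++
~++~~+
t=5: ~+++~+
+~+~~+
~+++~~
+++~++
++~+++
~++~~+
t=6: ~+++~+
+~+~~+
~+++~~
+++~++
++~+~+
~++++~
t=7: ~+++~+
+~+~~+
~+++~~
+++~++
~+~+~+
+~+++~
t=8: ~+++~+
+~+~~+
~+~+~~
+~~+++
~+++~+
+~+++~
t=9: ~+++~+
+~+~~+
~+~+~~
++~+++
+~~+~+
+++++~
t=10: ~+++++
+~+++~
~+~++~
++~+++
+~~+~+
+++++~
t=11: ~+++~~
+~++++
~+~++~
++~+++
+~~+~+
+++++~
t=12: ~+++~~
~~++++
+~~++~
~+~+++
+~~+~+
+++++~
t=13: ~+++~~
~~++++
+~~++~
~+~+++
+~~+~~
++++~+
t=14: ~+++~~
~~++++
+~~+~~
~+~~~~
+~~++~
++++~+
t=15: ~+++~~
~+++++
~+++~~
~~~~~~
+~~++~
++++~+
t=16: ~+~~+~
~++~++
~+++~~
~~~~~~
+~~++~
++++~+
t=17: ~+~~+~
~++~++
~+++~~
~~~~~~
+~~+~~
+++~+~
t=18: ~+~~+~
~++~++
~++++~
~~~+++
+~~++~
+++~+~
t=19: +~~~+~
+++~++
~++++~
~~~+++
+~~++~
+++~+~
t=20: +~~~~+
+++~+~
~++++~
~~~+++
+~~++~
+++~+~
t=21: +~~~~+
+++~+~
~++++~
~~~+~+
+~~~~+
+++~~~
t=22: ++~~~+
~~~~+~
~~+++~
~~~+~+
+~~~~+
+++~~~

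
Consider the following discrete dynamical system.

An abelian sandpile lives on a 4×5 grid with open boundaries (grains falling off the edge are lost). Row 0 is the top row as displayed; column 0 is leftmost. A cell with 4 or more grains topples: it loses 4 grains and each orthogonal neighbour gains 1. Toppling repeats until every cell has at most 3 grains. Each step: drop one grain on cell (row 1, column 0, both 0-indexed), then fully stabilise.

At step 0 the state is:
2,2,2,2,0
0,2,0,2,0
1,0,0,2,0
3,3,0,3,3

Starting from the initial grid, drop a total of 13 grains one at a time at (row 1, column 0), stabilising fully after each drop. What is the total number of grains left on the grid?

0) 2,2,2,2,0
0,2,0,2,0
1,0,0,2,0
3,3,0,3,3
1) 2,2,2,2,0
1,2,0,2,0
1,0,0,2,0
3,3,0,3,3
2) 2,2,2,2,0
2,2,0,2,0
1,0,0,2,0
3,3,0,3,3
3) 2,2,2,2,0
3,2,0,2,0
1,0,0,2,0
3,3,0,3,3
4) 3,2,2,2,0
0,3,0,2,0
2,0,0,2,0
3,3,0,3,3
5) 3,2,2,2,0
1,3,0,2,0
2,0,0,2,0
3,3,0,3,3
6) 3,2,2,2,0
2,3,0,2,0
2,0,0,2,0
3,3,0,3,3
7) 3,2,2,2,0
3,3,0,2,0
2,0,0,2,0
3,3,0,3,3
8) 1,0,3,2,0
2,1,1,2,0
3,1,0,2,0
3,3,0,3,3
9) 1,0,3,2,0
3,1,1,2,0
3,1,0,2,0
3,3,0,3,3
10) 2,0,3,2,0
1,2,1,2,0
1,3,0,2,0
1,0,1,3,3
11) 2,0,3,2,0
2,2,1,2,0
1,3,0,2,0
1,0,1,3,3
12) 2,0,3,2,0
3,2,1,2,0
1,3,0,2,0
1,0,1,3,3
13) 3,0,3,2,0
0,3,1,2,0
2,3,0,2,0
1,0,1,3,3

29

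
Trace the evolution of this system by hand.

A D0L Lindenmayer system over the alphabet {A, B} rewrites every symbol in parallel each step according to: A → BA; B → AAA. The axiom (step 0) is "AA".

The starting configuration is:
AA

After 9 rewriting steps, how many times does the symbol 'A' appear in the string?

2318

[0] AA
[1] BABA
[2] AAABAAAABA
[3] BABABAAAABABABABAAAABA
[4] AAABAAAABAAAABABABABAAAABAAAABAAAABAAAABABABABAAAABA
[5] BABABAAAABABABABAAAABABABABAAAABAAAABAAAABAAAABABABABAAAABABABABAAAABABABABAAAABABABABAAAABAAAABAAAABAAAABABABABAAAABA
[6] AAABAAAABAAAABABABABAAAABAAAABAAAABAAAABABABABAAAABAAAABAA…ABABAAAABABABABAAAABABABABAAAABAAAABAAAABAAAABABABABAAAABA  (len 274)
[7] BABABAAAABABABABAAAABABABABAAAABAAAABAAAABAAAABABABABAAAAB…ABABAAAABABABABAAAABABABABAAAABAAAABAAAABAAAABABABABAAAABA  (len 628)
[8] AAABAAAABAAAABABABABAAAABAAAABAAAABAAAABABABABAAAABAAAABAA…ABABAAAABABABABAAAABABABABAAAABAAAABAAAABAAAABABABABAAAABA  (len 1450)
[9] BABABAAAABABABABAAAABABABABAAAABAAAABAAAABAAAABABABABAAAAB…ABABAAAABABABABAAAABABABABAAAABAAAABAAAABAAAABABABABAAAABA  (len 3334)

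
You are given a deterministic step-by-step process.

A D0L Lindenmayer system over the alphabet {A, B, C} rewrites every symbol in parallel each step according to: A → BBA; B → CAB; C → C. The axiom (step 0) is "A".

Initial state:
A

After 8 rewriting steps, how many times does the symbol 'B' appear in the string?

816

step 0: A
step 1: BBA
step 2: CABCABBBA
step 3: CBBACABCBBACABCABCABBBA
step 4: CCABCABBBACBBACABCCABCABBBACBBACABCBBACABCBBACABCABCABBBA
step 5: CCBBACABCBBACABCABCABBBACCABCABBBACBBACABCCBBACABCBBACABCA…BCCABCABBBACBBACABCCABCABBBACBBACABCBBACABCBBACABCABCABBBA  (len 139)
step 6: CCCABCABBBACBBACABCCABCABBBACBBACABCBBACABCBBACABCABCABBBA…BCCABCABBBACBBACABCCABCABBBACBBACABCBBACABCBBACABCABCABBBA  (len 337)
step 7: CCCBBACABCBBACABCABCABBBACCABCABBBACBBACABCCBBACABCBBACABC…BCCABCABBBACBBACABCCABCABBBACBBACABCBBACABCBBACABCABCABBBA  (len 815)
step 8: CCCCABCABBBACBBACABCCABCABBBACBBACABCBBACABCBBACABCABCABBB…BCCABCABBBACBBACABCCABCABBBACBBACABCBBACABCBBACABCABCABBBA  (len 1969)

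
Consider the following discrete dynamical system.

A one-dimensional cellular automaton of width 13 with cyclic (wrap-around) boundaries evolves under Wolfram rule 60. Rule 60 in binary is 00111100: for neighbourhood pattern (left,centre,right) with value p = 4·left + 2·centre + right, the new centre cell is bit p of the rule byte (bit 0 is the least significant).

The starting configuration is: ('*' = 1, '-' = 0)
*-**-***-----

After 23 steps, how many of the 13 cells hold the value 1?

step 0: *-**-***-----
step 1: ***-**--*----
step 2: *--**-*-**---
step 3: **-*-****-*--
step 4: *-****---***-
step 5: ***---*--*--*
step 6: ---*--**-**-*
step 7: *--**-*-**-**
step 8: -*-*-****-**-
step 9: -*****---**-*
step 10: **----*--*-**
step 11: --*---**-***-
step 12: --**--*-**--*
step 13: *-*-*-***-*-*
step 14: -******--****
step 15: **-----*-*---
step 16: *-*----****--
step 17: ****---*---*-
step 18: *---*--**--**
step 19: -*--**-*-*-*-
step 20: -**-*-*******
step 21: **-****------
step 22: *-**---*-----
step 23: ***-*--**----

6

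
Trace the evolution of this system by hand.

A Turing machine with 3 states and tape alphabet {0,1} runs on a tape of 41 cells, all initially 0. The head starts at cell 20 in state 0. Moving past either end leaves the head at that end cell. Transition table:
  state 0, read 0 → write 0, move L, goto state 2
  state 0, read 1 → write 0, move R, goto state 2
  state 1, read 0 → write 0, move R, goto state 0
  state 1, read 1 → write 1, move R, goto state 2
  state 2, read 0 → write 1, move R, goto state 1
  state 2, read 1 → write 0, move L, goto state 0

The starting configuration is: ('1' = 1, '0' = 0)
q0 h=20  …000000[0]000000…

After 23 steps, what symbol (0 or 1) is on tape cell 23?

1

[0] q0 h=20  …000000[0]000000…
[1] q2 h=19  …000000[0]000000…
[2] q1 h=20  …000001[0]000000…
[3] q0 h=21  …000010[0]000000…
[4] q2 h=20  …000001[0]000000…
[5] q1 h=21  …000011[0]000000…
[6] q0 h=22  …000110[0]000000…
[7] q2 h=21  …000011[0]000000…
[8] q1 h=22  …000111[0]000000…
[9] q0 h=23  …001110[0]000000…
[10] q2 h=22  …000111[0]000000…
[11] q1 h=23  …001111[0]000000…
[12] q0 h=24  …011110[0]000000…
[13] q2 h=23  …001111[0]000000…
[14] q1 h=24  …011111[0]000000…
[15] q0 h=25  …111110[0]000000…
[16] q2 h=24  …011111[0]000000…
[17] q1 h=25  …111111[0]000000…
[18] q0 h=26  …111110[0]000000…
[19] q2 h=25  …111111[0]000000…
[20] q1 h=26  …111111[0]000000…
[21] q0 h=27  …111110[0]000000…
[22] q2 h=26  …111111[0]000000…
[23] q1 h=27  …111111[0]000000…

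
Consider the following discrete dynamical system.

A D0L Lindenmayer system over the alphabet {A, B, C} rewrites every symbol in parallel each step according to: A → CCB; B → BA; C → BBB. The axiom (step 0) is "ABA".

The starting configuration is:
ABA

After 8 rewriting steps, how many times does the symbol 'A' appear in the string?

0) ABA
1) CCBBACCB
2) BBBBBBBABACCBBBBBBBBA
3) BABABABABABABACCBBACCBBBBBBBBABABABABABABABACCB
4) BACCBBACCBBACCBBACCBBACCBBACCBBACCBBBBBBBBABACCBBBBBBBBABABABABABABABACCBBACCBBACCBBACCBBACCBBACCBBACCBBACCBBBBBBBBA
5) BACCBBBBBBBBABACCBBBBBBBBABACCBBBBBBBBABACCBBBBBBBBABACCBB…BABACCBBBBBBBBABACCBBBBBBBBABACCBBBBBBBBABABABABABABABACCB  (len 289)
6) BACCBBBBBBBBABABABABABABABACCBBACCBBBBBBBBABABABABABABABAC…BABABABABABACCBBACCBBACCBBACCBBACCBBACCBBACCBBACCBBBBBBBBA  (len 687)
7) BACCBBBBBBBBABABABABABABABACCBBACCBBACCBBACCBBACCBBACCBBAC…BABACCBBBBBBBBABACCBBBBBBBBABACCBBBBBBBBABABABABABABABACCB  (len 1672)
8) BACCBBBBBBBBABABABABABABABACCBBACCBBACCBBACCBBACCBBACCBBAC…BABABABABABACCBBACCBBACCBBACCBBACCBBACCBBACCBBACCBBBBBBBBA  (len 4093)

923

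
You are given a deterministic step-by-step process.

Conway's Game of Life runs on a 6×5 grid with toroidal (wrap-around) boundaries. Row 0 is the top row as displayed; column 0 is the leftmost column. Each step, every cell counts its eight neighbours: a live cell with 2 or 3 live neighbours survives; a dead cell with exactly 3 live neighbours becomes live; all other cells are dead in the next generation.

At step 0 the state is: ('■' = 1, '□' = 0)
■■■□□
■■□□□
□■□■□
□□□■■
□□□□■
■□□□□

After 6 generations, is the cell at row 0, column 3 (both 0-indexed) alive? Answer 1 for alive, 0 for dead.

step 0: ■■■□□
■■□□□
□■□■□
□□□■■
□□□□■
■□□□□
step 1: □□■□■
□□□□■
□■□■□
■□■■■
■□□■■
■□□□■
step 2: □□□□■
■□■□■
□■□□□
□□□□□
□□■□□
□■□□□
step 3: □■□■■
■■□■■
■■□□□
□□□□□
□□□□□
□□□□□
step 4: □■□■□
□□□■□
□■■□□
□□□□□
□□□□□
□□□□□
step 5: □□■□□
□■□■□
□□■□□
□□□□□
□□□□□
□□□□□
step 6: □□■□□
□■□■□
□□■□□
□□□□□
□□□□□
□□□□□

0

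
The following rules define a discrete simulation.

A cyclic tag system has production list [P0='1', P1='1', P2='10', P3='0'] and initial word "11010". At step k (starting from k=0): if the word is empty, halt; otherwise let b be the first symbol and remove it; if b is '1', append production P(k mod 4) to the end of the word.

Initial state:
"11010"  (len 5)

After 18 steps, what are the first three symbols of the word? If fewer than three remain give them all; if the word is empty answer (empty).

t=0: "11010"  (len 5)
t=1: "10101"  (len 5)
t=2: "01011"  (len 5)
t=3: "1011"  (len 4)
t=4: "0110"  (len 4)
t=5: "110"  (len 3)
t=6: "101"  (len 3)
t=7: "0110"  (len 4)
t=8: "110"  (len 3)
t=9: "101"  (len 3)
t=10: "011"  (len 3)
t=11: "11"  (len 2)
t=12: "10"  (len 2)
t=13: "01"  (len 2)
t=14: "1"  (len 1)
t=15: "10"  (len 2)
t=16: "00"  (len 2)
t=17: "0"  (len 1)
t=18: (halted — word empty)

(empty)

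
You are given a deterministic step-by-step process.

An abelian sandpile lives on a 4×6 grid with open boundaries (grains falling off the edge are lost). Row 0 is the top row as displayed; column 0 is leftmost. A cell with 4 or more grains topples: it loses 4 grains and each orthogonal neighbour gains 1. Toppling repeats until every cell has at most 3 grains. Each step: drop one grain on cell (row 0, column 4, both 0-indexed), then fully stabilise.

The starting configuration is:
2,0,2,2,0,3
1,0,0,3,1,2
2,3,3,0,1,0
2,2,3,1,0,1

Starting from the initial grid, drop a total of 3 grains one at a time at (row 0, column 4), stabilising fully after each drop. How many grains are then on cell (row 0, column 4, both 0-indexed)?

step 0: 2,0,2,2,0,3
1,0,0,3,1,2
2,3,3,0,1,0
2,2,3,1,0,1
step 1: 2,0,2,2,1,3
1,0,0,3,1,2
2,3,3,0,1,0
2,2,3,1,0,1
step 2: 2,0,2,2,2,3
1,0,0,3,1,2
2,3,3,0,1,0
2,2,3,1,0,1
step 3: 2,0,2,2,3,3
1,0,0,3,1,2
2,3,3,0,1,0
2,2,3,1,0,1

3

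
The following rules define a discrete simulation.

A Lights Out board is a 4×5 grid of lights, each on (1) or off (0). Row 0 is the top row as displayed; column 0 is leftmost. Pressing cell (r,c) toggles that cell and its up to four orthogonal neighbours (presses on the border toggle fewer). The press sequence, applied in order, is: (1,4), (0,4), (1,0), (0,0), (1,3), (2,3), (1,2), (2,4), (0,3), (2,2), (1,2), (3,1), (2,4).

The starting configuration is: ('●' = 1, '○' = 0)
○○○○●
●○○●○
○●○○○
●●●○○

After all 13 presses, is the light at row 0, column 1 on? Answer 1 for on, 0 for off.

gen 0: ○○○○●
●○○●○
○●○○○
●●●○○
gen 1: ○○○○○
●○○○●
○●○○●
●●●○○
gen 2: ○○○●●
●○○○○
○●○○●
●●●○○
gen 3: ●○○●●
○●○○○
●●○○●
●●●○○
gen 4: ○●○●●
●●○○○
●●○○●
●●●○○
gen 5: ○●○○●
●●●●●
●●○●●
●●●○○
gen 6: ○●○○●
●●●○●
●●●○○
●●●●○
gen 7: ○●●○●
●○○●●
●●○○○
●●●●○
gen 8: ○●●○●
●○○●○
●●○●●
●●●●●
gen 9: ○●○●○
●○○○○
●●○●●
●●●●●
gen 10: ○●○●○
●○●○○
●○●○●
●●○●●
gen 11: ○●●●○
●●○●○
●○○○●
●●○●●
gen 12: ○●●●○
●●○●○
●●○○●
○○●●●
gen 13: ○●●●○
●●○●●
●●○●○
○○●●○

1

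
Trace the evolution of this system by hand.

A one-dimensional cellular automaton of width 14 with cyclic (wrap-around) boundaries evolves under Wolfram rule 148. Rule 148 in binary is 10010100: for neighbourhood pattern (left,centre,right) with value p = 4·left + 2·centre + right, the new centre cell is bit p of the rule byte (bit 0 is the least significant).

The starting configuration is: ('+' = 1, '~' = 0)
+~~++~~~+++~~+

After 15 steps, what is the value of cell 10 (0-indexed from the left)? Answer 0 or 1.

step 0: +~~++~~~+++~~+
step 1: ~+~~~+~~~+~+~~
step 2: ~++~~++~~+~++~
step 3: ~~~+~~~+~+~~~+
step 4: +~~++~~+~++~~+
step 5: ~+~~~+~+~~~+~~
step 6: ~++~~+~++~~++~
step 7: ~~~+~+~~~+~~~+
step 8: +~~+~++~~++~~+
step 9: ~+~+~~~+~~~+~~
step 10: ~+~++~~++~~++~
step 11: ~+~~~+~~~+~~~+
step 12: ~++~~++~~++~~+
step 13: ~~~+~~~+~~~+~+
step 14: +~~++~~++~~+~+
step 15: ~+~~~+~~~+~+~~

0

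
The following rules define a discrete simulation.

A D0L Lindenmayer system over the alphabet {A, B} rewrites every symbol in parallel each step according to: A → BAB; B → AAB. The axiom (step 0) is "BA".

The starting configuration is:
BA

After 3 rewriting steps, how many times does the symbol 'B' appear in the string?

0) BA
1) AABBAB
2) BABBABAABAABBABAAB
3) AABBABAABAABBABAABBABBABAABBABBABAABAABBABAABBABBABAAB

27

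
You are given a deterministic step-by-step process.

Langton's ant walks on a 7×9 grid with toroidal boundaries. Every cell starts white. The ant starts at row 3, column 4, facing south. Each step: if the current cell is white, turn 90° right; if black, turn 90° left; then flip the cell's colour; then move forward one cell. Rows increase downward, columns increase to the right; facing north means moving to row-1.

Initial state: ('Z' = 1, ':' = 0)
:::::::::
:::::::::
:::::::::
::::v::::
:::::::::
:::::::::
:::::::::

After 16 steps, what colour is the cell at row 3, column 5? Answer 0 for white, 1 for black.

1

t=0: :::::::::
:::::::::
:::::::::
::::v::::
:::::::::
:::::::::
:::::::::
t=1: :::::::::
:::::::::
:::::::::
:::<Z::::
:::::::::
:::::::::
:::::::::
t=2: :::::::::
:::::::::
:::^:::::
:::ZZ::::
:::::::::
:::::::::
:::::::::
t=3: :::::::::
:::::::::
:::Z>::::
:::ZZ::::
:::::::::
:::::::::
:::::::::
t=4: :::::::::
:::::::::
:::ZZ::::
:::Zv::::
:::::::::
:::::::::
:::::::::
t=5: :::::::::
:::::::::
:::ZZ::::
:::Z:>:::
:::::::::
:::::::::
:::::::::
t=6: :::::::::
:::::::::
:::ZZ::::
:::Z:Z:::
:::::v:::
:::::::::
:::::::::
t=7: :::::::::
:::::::::
:::ZZ::::
:::Z:Z:::
::::<Z:::
:::::::::
:::::::::
t=8: :::::::::
:::::::::
:::ZZ::::
:::Z^Z:::
::::ZZ:::
:::::::::
:::::::::
t=9: :::::::::
:::::::::
:::ZZ::::
:::ZZ>:::
::::ZZ:::
:::::::::
:::::::::
t=10: :::::::::
:::::::::
:::ZZ^:::
:::ZZ::::
::::ZZ:::
:::::::::
:::::::::
t=11: :::::::::
:::::::::
:::ZZZ>::
:::ZZ::::
::::ZZ:::
:::::::::
:::::::::
t=12: :::::::::
:::::::::
:::ZZZZ::
:::ZZ:v::
::::ZZ:::
:::::::::
:::::::::
t=13: :::::::::
:::::::::
:::ZZZZ::
:::ZZ<Z::
::::ZZ:::
:::::::::
:::::::::
t=14: :::::::::
:::::::::
:::ZZ^Z::
:::ZZZZ::
::::ZZ:::
:::::::::
:::::::::
t=15: :::::::::
:::::::::
:::Z<:Z::
:::ZZZZ::
::::ZZ:::
:::::::::
:::::::::
t=16: :::::::::
:::::::::
:::Z::Z::
:::ZvZZ::
::::ZZ:::
:::::::::
:::::::::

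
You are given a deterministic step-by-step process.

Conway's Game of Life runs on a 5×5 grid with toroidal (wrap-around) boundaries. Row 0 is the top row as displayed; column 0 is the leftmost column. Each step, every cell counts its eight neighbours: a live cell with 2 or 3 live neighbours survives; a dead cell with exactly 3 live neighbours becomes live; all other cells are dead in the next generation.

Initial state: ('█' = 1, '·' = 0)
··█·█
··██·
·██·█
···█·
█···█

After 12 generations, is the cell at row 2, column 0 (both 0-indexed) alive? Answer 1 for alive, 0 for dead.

0

k=0  ··█·█
··██·
·██·█
···█·
█···█
k=1  ███·█
█···█
·█··█
·███·
█···█
k=2  ·····
··█··
·█··█
·███·
·····
k=3  ·····
·····
██···
████·
··█··
k=4  ·····
·····
█···█
█··██
··██·
k=5  ·····
·····
█··█·
███··
··██·
k=6  ·····
·····
█·█·█
█····
··██·
k=7  ·····
·····
██··█
█·█··
·····
k=8  ·····
█····
██··█
█···█
·····
k=9  ·····
██··█
·█···
·█··█
·····
k=10  █····
██···
·██·█
█····
·····
k=11  ██···
··█·█
··█·█
██···
·····
k=12  ██···
··█·█
··█·█
██···
·····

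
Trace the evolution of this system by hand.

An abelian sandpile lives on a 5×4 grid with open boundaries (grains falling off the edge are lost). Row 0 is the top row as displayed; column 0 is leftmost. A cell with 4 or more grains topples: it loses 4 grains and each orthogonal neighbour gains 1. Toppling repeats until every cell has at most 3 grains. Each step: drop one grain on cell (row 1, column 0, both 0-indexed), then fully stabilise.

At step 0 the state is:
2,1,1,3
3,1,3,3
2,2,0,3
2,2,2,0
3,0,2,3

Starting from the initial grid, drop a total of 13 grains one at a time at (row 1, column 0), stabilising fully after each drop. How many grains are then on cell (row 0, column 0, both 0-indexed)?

k=0  2,1,1,3
3,1,3,3
2,2,0,3
2,2,2,0
3,0,2,3
k=1  3,1,1,3
0,2,3,3
3,2,0,3
2,2,2,0
3,0,2,3
k=2  3,1,1,3
1,2,3,3
3,2,0,3
2,2,2,0
3,0,2,3
k=3  3,1,1,3
2,2,3,3
3,2,0,3
2,2,2,0
3,0,2,3
k=4  3,1,1,3
3,2,3,3
3,2,0,3
2,2,2,0
3,0,2,3
k=5  0,2,1,3
2,3,3,3
0,3,0,3
3,2,2,0
3,0,2,3
k=6  0,2,1,3
3,3,3,3
0,3,0,3
3,2,2,0
3,0,2,3
k=7  1,3,3,0
1,2,1,2
2,0,3,0
3,3,2,1
3,0,2,3
k=8  1,3,3,0
2,2,1,2
2,0,3,0
3,3,2,1
3,0,2,3
k=9  1,3,3,0
3,2,1,2
2,0,3,0
3,3,2,1
3,0,2,3
k=10  2,3,3,0
0,3,1,2
3,0,3,0
3,3,2,1
3,0,2,3
k=11  2,3,3,0
1,3,1,2
3,0,3,0
3,3,2,1
3,0,2,3
k=12  2,3,3,0
2,3,1,2
3,0,3,0
3,3,2,1
3,0,2,3
k=13  2,3,3,0
3,3,1,2
3,0,3,0
3,3,2,1
3,0,2,3

2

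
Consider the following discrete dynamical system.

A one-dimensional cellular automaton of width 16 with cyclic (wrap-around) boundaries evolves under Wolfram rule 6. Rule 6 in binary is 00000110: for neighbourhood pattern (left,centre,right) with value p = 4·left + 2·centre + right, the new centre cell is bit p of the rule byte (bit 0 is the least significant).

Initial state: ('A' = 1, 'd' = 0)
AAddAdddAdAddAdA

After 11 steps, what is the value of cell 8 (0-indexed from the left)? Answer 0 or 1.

0) AAddAdddAdAddAdA
1) dddAAddAAdAdAAdd
2) ddAdddAdddAddddd
3) dAAddAAddAAddddd
4) AdddAdddAddddddd
5) AddAAddAAddddddA
6) ddAdddAdddddddAd
7) dAAddAAddddddAAd
8) AdddAdddddddAddd
9) AddAAddddddAAddA
10) ddAdddddddAdddAd
11) dAAddddddAAddAAd

0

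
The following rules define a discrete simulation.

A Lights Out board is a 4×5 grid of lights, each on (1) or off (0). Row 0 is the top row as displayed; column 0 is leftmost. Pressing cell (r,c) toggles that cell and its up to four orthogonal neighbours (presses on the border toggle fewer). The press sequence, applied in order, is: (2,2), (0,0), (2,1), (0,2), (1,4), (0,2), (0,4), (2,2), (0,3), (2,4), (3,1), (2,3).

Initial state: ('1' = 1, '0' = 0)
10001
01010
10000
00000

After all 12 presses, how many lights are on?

0) 10001
01010
10000
00000
1) 10001
01110
11110
00100
2) 01001
11110
11110
00100
3) 01001
10110
00010
01100
4) 00111
10010
00010
01100
5) 00110
10001
00011
01100
6) 01000
10101
00011
01100
7) 01011
10100
00011
01100
8) 01011
10000
01101
01000
9) 01100
10010
01101
01000
10) 01100
10011
01110
01001
11) 01100
10011
00110
10101
12) 01100
10001
00001
10111

9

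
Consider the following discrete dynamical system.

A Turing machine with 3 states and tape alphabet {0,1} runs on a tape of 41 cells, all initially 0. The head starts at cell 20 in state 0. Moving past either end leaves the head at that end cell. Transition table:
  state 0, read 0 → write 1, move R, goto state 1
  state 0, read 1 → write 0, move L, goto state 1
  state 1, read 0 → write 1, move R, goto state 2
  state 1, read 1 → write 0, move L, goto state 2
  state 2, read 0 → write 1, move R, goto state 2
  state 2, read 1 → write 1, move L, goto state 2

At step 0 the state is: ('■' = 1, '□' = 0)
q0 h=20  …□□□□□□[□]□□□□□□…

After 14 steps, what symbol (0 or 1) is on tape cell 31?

1

t=0: q0 h=20  …□□□□□□[□]□□□□□□…
t=1: q1 h=21  …□□□□□■[□]□□□□□□…
t=2: q2 h=22  …□□□□■■[□]□□□□□□…
t=3: q2 h=23  …□□□■■■[□]□□□□□□…
t=4: q2 h=24  …□□■■■■[□]□□□□□□…
t=5: q2 h=25  …□■■■■■[□]□□□□□□…
t=6: q2 h=26  …■■■■■■[□]□□□□□□…
t=7: q2 h=27  …■■■■■■[□]□□□□□□…
t=8: q2 h=28  …■■■■■■[□]□□□□□□…
t=9: q2 h=29  …■■■■■■[□]□□□□□□…
t=10: q2 h=30  …■■■■■■[□]□□□□□□…
t=11: q2 h=31  …■■■■■■[□]□□□□□□…
t=12: q2 h=32  …■■■■■■[□]□□□□□□…
t=13: q2 h=33  …■■■■■■[□]□□□□□□…
t=14: q2 h=34  …■■■■■■[□]□□□□□□|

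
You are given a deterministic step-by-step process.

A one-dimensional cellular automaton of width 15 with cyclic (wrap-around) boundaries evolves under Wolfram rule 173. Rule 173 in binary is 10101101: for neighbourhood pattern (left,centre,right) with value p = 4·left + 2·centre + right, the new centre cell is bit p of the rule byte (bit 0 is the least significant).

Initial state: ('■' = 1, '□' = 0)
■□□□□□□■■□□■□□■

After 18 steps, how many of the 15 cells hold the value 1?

9

k=0  ■□□□□□□■■□□■□□■
k=1  □□■■■■□■□□□■□□■
k=2  □□■■■□■■□■□■□□■
k=3  □□■■□■■□■■■■□□■
k=4  □□■□■■□■■■■□□□■
k=5  □□■■■□■■■■□□■□■
k=6  □□■■□■■■■□□□■■■
k=7  □□■□■■■■□□■□■■□
k=8  ■□■■■■■□□□■■■□□
k=9  ■■■■■■□□■□■■□□□
k=10  ■■■■■□□□■■■□□■□
k=11  ■■■■□□■□■■□□□■■
k=12  ■■■□□□■■■□□■□■■
k=13  ■■□□■□■■□□□■■■■
k=14  ■□□□■■■□□■□■■■■
k=15  □□■□■■□□□■■■■■■
k=16  □□■■■□□■□■■■■■□
k=17  ■□■■□□□■■■■■■□□
k=18  ■■■□□■□■■■■■□□□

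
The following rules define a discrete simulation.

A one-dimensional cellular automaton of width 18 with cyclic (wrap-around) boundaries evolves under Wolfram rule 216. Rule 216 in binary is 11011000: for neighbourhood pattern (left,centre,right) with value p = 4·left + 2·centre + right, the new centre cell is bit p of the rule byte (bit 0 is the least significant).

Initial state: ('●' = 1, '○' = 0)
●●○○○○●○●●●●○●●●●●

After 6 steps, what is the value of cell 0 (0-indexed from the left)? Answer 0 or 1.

1

0) ●●○○○○●○●●●●○●●●●●
1) ●●●○○○○○●●●●○●●●●●
2) ●●●●○○○○●●●●○●●●●●
3) ●●●●●○○○●●●●○●●●●●
4) ●●●●●●○○●●●●○●●●●●
5) ●●●●●●●○●●●●○●●●●●
6) ●●●●●●●○●●●●○●●●●●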